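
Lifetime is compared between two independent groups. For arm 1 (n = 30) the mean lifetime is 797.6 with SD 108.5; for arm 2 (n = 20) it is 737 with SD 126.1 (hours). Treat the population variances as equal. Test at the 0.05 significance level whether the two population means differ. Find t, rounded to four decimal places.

1.8130

Let group 1 = arm 1, group 2 = arm 2. H0: μ_1 = μ_2; H1: μ_1 ≠ μ_2 (two-sample pooled-variance t-test, two-sided).
s_p² = [(30−1)·108.5² + (20−1)·126.1²]/(30+20−2) = 13406.6
t = (797.6 − 737)/√[13406.6·(1/30 + 1/20)] = 1.8130
df = n₁ + n₂ − 2 = 48
Two-sided p-value ≈ 0.076
Since p ≈ 0.076 > α = 0.05, fail to reject H0; the data do not provide sufficient evidence against H0.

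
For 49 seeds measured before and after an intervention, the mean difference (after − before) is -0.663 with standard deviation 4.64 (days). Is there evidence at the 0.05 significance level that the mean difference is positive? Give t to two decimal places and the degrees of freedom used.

t = -1.00, df = 48

H0: μ_d = 0; H1: μ_d > 0 (paired t-test on the differences, right-tailed).
t = d̄/(s_d/√n) = -0.663/(4.64/√49) = -1.00
df = n − 1 = 48
p-value = P(T ≥ -1.00) ≈ 0.839
Since p ≈ 0.839 > α = 0.05, fail to reject H0; the evidence is not statistically significant.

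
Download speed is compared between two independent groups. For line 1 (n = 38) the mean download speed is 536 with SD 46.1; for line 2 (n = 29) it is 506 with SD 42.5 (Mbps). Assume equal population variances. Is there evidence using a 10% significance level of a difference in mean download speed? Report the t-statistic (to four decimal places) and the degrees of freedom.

t = 2.7289, df = 65

Let group 1 = line 1, group 2 = line 2. H0: μ_1 = μ_2; H1: μ_1 ≠ μ_2 (two-sample pooled-variance t-test, two-sided).
s_p² = [(38−1)·46.1² + (29−1)·42.5²]/(38+29−2) = 1987.81
t = (536 − 506)/√[1987.81·(1/38 + 1/29)] = 2.7289
df = n₁ + n₂ − 2 = 65
Two-sided p-value ≈ 0.008
Since p ≈ 0.008 < α = 0.1, reject H0; the evidence is statistically significant.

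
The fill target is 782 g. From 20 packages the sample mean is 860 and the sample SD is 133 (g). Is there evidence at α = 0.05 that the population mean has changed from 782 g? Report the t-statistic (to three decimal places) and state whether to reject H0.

H0: μ = 782; H1: μ ≠ 782 (one-sample t-test, two-sided).
t = (x̄ − μ₀)/(s/√n) = (860 − 782)/(133/√20) = 2.623
df = n − 1 = 19
Two-sided p-value ≈ 0.0168
Since p ≈ 0.0168 < α = 0.05, reject H0; the evidence is statistically significant.

t = 2.623; reject H0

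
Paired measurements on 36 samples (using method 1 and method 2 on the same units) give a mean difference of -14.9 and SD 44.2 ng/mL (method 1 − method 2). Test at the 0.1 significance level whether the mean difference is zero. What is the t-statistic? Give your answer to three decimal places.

-2.023

H0: μ_d = 0; H1: μ_d ≠ 0 (paired t-test on the differences, two-sided).
t = d̄/(s_d/√n) = -14.9/(44.2/√36) = -2.023
df = n − 1 = 35
Two-sided p-value ≈ 0.0508
Since p ≈ 0.0508 < α = 0.1, reject H0; the data support H1.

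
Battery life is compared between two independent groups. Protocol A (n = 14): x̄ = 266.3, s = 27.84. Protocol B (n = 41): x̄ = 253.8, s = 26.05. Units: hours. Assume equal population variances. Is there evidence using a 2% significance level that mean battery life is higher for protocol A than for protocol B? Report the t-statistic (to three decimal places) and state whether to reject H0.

Let group 1 = protocol A, group 2 = protocol B. H0: μ_1 = μ_2; H1: μ_1 > μ_2 (two-sample pooled-variance t-test, right-tailed).
s_p² = [(14−1)·27.84² + (41−1)·26.05²]/(14+41−2) = 702.263
t = (266.3 − 253.8)/√[702.263·(1/14 + 1/41)] = 1.524
df = n₁ + n₂ − 2 = 53
p-value = P(T ≥ 1.524) ≈ 0.067
Since p ≈ 0.067 > α = 0.02, fail to reject H0; the evidence is not statistically significant.

t = 1.524; fail to reject H0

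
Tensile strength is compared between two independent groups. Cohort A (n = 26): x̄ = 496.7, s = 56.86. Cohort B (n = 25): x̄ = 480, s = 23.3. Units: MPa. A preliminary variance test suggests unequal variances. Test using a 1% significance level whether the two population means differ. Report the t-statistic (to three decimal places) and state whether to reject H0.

t = 1.382; fail to reject H0

Let group 1 = cohort A, group 2 = cohort B. H0: μ_1 = μ_2; H1: μ_1 ≠ μ_2 (Welch's two-sample t-test, two-sided).
t = (x̄_1 − x̄_2)/√(s_1²/n_1 + s_2²/n_2) = (496.7 − 480)/√(56.86²/26 + 23.3²/25) = 1.382
Welch–Satterthwaite df ≈ 33.43
Two-sided p-value ≈ 0.1762
Since p ≈ 0.1762 > α = 0.01, fail to reject H0; the data do not provide sufficient evidence against H0.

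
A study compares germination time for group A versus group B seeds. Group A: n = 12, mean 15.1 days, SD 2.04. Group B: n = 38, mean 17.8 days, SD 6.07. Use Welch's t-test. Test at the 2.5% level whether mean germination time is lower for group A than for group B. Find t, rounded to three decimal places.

Let group 1 = group A, group 2 = group B. H0: μ_1 = μ_2; H1: μ_1 < μ_2 (Welch's two-sample t-test, left-tailed).
t = (x̄_1 − x̄_2)/√(s_1²/n_1 + s_2²/n_2) = (15.1 − 17.8)/√(2.04²/12 + 6.07²/38) = -2.353
Welch–Satterthwaite df ≈ 47.68
p-value = P(T ≤ -2.353) ≈ 0.0114
Since p ≈ 0.0114 < α = 0.025, reject H0; the data support H1.

-2.353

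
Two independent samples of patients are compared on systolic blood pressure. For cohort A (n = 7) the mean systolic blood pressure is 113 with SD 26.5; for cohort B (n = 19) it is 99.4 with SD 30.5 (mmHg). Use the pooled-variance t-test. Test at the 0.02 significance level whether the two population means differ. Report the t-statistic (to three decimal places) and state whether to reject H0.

t = 1.041; fail to reject H0

Let group 1 = cohort A, group 2 = cohort B. H0: μ_1 = μ_2; H1: μ_1 ≠ μ_2 (two-sample pooled-variance t-test, two-sided).
s_p² = [(7−1)·26.5² + (19−1)·30.5²]/(7+19−2) = 873.25
t = (113 − 99.4)/√[873.25·(1/7 + 1/19)] = 1.041
df = n₁ + n₂ − 2 = 24
Two-sided p-value ≈ 0.308
Since p ≈ 0.308 > α = 0.02, fail to reject H0; the evidence is not statistically significant.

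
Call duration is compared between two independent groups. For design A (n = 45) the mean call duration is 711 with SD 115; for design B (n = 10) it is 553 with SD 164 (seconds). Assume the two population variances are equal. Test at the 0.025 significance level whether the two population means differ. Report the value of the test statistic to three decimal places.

3.625

Let group 1 = design A, group 2 = design B. H0: μ_1 = μ_2; H1: μ_1 ≠ μ_2 (two-sample pooled-variance t-test, two-sided).
s_p² = [(45−1)·115² + (10−1)·164²]/(45+10−2) = 15546.5
t = (711 − 553)/√[15546.5·(1/45 + 1/10)] = 3.625
df = n₁ + n₂ − 2 = 53
Two-sided p-value ≈ 0.001
Since p ≈ 0.001 < α = 0.025, reject H0; the evidence is statistically significant.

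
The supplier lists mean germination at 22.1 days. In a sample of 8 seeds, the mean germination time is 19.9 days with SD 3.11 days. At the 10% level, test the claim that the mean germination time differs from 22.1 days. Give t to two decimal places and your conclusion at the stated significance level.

H0: μ = 22.1; H1: μ ≠ 22.1 (one-sample t-test, two-sided).
t = (x̄ − μ₀)/(s/√n) = (19.9 − 22.1)/(3.11/√8) = -2.00
df = n − 1 = 7
Two-sided p-value ≈ 0.086
Since p ≈ 0.086 < α = 0.1, reject H0; the evidence is statistically significant.

t = -2.00; reject H0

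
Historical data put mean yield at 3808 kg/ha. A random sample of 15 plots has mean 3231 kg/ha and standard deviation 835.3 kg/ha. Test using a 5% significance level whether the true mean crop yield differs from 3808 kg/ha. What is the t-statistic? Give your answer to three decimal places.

-2.675

H0: μ = 3808; H1: μ ≠ 3808 (one-sample t-test, two-sided).
t = (x̄ − μ₀)/(s/√n) = (3231 − 3808)/(835.3/√15) = -2.675
df = n − 1 = 14
Two-sided p-value ≈ 0.018
Since p ≈ 0.018 < α = 0.05, reject H0; the evidence is statistically significant.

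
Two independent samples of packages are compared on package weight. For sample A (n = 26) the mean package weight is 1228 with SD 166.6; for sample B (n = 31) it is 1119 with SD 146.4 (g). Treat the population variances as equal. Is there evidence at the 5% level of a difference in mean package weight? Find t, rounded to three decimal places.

Let group 1 = sample A, group 2 = sample B. H0: μ_1 = μ_2; H1: μ_1 ≠ μ_2 (two-sample pooled-variance t-test, two-sided).
s_p² = [(26−1)·166.6² + (31−1)·146.4²]/(26+31−2) = 24306.9
t = (1228 − 1119)/√[24306.9·(1/26 + 1/31)] = 2.629
df = n₁ + n₂ − 2 = 55
Two-sided p-value ≈ 0.011
Since p ≈ 0.011 < α = 0.05, reject H0; the data support H1.

2.629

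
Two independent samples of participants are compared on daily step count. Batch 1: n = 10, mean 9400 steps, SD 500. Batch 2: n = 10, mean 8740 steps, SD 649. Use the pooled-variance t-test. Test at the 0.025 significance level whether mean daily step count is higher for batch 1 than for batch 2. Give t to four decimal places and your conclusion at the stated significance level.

Let group 1 = batch 1, group 2 = batch 2. H0: μ_1 = μ_2; H1: μ_1 > μ_2 (two-sample pooled-variance t-test, right-tailed).
s_p² = [(10−1)·500² + (10−1)·649²]/(10+10−2) = 335600
t = (9400 − 8740)/√[335600·(1/10 + 1/10)] = 2.5475
df = n₁ + n₂ − 2 = 18
p-value = P(T ≥ 2.5475) ≈ 0.010
Since p ≈ 0.010 < α = 0.025, reject H0; the evidence is statistically significant.

t = 2.5475; reject H0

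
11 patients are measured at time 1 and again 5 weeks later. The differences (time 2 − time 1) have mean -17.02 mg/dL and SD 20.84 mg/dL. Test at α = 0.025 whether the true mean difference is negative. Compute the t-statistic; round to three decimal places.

H0: μ_d = 0; H1: μ_d < 0 (paired t-test on the differences, left-tailed).
t = d̄/(s_d/√n) = -17.02/(20.84/√11) = -2.709
df = n − 1 = 10
p-value = P(T ≤ -2.709) ≈ 0.0110
Since p ≈ 0.0110 < α = 0.025, reject H0; the evidence is statistically significant.

-2.709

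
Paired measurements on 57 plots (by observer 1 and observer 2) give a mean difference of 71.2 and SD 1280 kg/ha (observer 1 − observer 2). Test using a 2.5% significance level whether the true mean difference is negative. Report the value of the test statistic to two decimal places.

H0: μ_d = 0; H1: μ_d < 0 (paired t-test on the differences, left-tailed).
t = d̄/(s_d/√n) = 71.2/(1280/√57) = 0.42
df = n − 1 = 56
p-value = P(T ≤ 0.42) ≈ 0.662
Since p ≈ 0.662 > α = 0.025, fail to reject H0; the data do not provide sufficient evidence against H0.

0.42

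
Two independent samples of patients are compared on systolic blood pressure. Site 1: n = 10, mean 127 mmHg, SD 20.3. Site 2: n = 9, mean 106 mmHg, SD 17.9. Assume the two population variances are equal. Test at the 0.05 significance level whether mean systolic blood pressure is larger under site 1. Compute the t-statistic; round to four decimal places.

2.3795

Let group 1 = site 1, group 2 = site 2. H0: μ_1 = μ_2; H1: μ_1 > μ_2 (two-sample pooled-variance t-test, right-tailed).
s_p² = [(10−1)·20.3² + (9−1)·17.9²]/(10+9−2) = 368.946
t = (127 − 106)/√[368.946·(1/10 + 1/9)] = 2.3795
df = n₁ + n₂ − 2 = 17
p-value = P(T ≥ 2.3795) ≈ 0.015
Since p ≈ 0.015 < α = 0.05, reject H0; the evidence is statistically significant.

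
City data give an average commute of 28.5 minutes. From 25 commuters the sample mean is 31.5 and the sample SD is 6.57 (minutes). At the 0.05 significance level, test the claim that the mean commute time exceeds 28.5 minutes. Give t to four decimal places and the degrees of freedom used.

t = 2.2831, df = 24

H0: μ = 28.5; H1: μ > 28.5 (one-sample t-test, right-tailed).
t = (x̄ − μ₀)/(s/√n) = (31.5 − 28.5)/(6.57/√25) = 2.2831
df = n − 1 = 24
p-value = P(T ≥ 2.2831) ≈ 0.0158
Since p ≈ 0.0158 < α = 0.05, reject H0; the data support H1.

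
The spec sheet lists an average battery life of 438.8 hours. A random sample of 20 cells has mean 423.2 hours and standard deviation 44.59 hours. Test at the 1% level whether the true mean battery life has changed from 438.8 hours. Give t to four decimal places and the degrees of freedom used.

H0: μ = 438.8; H1: μ ≠ 438.8 (one-sample t-test, two-sided).
t = (x̄ − μ₀)/(s/√n) = (423.2 − 438.8)/(44.59/√20) = -1.5646
df = n − 1 = 19
Two-sided p-value ≈ 0.1342
Since p ≈ 0.1342 > α = 0.01, fail to reject H0; the data do not provide sufficient evidence against H0.

t = -1.5646, df = 19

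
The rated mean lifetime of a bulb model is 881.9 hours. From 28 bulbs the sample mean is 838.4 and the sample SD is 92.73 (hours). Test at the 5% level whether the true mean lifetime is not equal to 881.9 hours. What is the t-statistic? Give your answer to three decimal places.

H0: μ = 881.9; H1: μ ≠ 881.9 (one-sample t-test, two-sided).
t = (x̄ − μ₀)/(s/√n) = (838.4 − 881.9)/(92.73/√28) = -2.482
df = n − 1 = 27
Two-sided p-value ≈ 0.0196
Since p ≈ 0.0196 < α = 0.05, reject H0; the evidence is statistically significant.

-2.482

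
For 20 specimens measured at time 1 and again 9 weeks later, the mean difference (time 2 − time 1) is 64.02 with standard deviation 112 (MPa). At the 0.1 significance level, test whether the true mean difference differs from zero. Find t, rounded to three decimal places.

2.556

H0: μ_d = 0; H1: μ_d ≠ 0 (paired t-test on the differences, two-sided).
t = d̄/(s_d/√n) = 64.02/(112/√20) = 2.556
df = n − 1 = 19
Two-sided p-value ≈ 0.0193
Since p ≈ 0.0193 < α = 0.1, reject H0; the data support H1.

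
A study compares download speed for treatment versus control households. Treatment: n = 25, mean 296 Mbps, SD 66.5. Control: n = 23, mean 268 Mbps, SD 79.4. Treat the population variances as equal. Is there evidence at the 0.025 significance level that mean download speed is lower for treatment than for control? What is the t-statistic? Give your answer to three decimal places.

Let group 1 = treatment, group 2 = control. H0: μ_1 = μ_2; H1: μ_1 < μ_2 (two-sample pooled-variance t-test, left-tailed).
s_p² = [(25−1)·66.5² + (23−1)·79.4²]/(25+23−2) = 5322.39
t = (296 − 268)/√[5322.39·(1/25 + 1/23)] = 1.328
df = n₁ + n₂ − 2 = 46
p-value = P(T ≤ 1.328) ≈ 0.905
Since p ≈ 0.905 > α = 0.025, fail to reject H0; the data do not provide sufficient evidence against H0.

1.328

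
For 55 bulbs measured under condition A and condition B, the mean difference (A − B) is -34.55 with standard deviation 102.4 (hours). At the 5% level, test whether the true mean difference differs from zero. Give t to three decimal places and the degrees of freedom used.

H0: μ_d = 0; H1: μ_d ≠ 0 (paired t-test on the differences, two-sided).
t = d̄/(s_d/√n) = -34.55/(102.4/√55) = -2.502
df = n − 1 = 54
Two-sided p-value ≈ 0.015
Since p ≈ 0.015 < α = 0.05, reject H0; the data support H1.

t = -2.502, df = 54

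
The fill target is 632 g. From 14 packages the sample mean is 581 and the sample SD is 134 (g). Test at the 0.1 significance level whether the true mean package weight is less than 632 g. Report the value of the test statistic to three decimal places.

H0: μ = 632; H1: μ < 632 (one-sample t-test, left-tailed).
t = (x̄ − μ₀)/(s/√n) = (581 − 632)/(134/√14) = -1.424
df = n − 1 = 13
p-value = P(T ≤ -1.424) ≈ 0.0890
Since p ≈ 0.0890 < α = 0.1, reject H0; the evidence is statistically significant.

-1.424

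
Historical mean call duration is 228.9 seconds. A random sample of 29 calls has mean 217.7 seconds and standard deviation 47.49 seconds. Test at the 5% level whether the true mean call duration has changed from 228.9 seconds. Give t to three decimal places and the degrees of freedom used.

H0: μ = 228.9; H1: μ ≠ 228.9 (one-sample t-test, two-sided).
t = (x̄ − μ₀)/(s/√n) = (217.7 − 228.9)/(47.49/√29) = -1.270
df = n − 1 = 28
Two-sided p-value ≈ 0.2145
Since p ≈ 0.2145 > α = 0.05, fail to reject H0; the data do not provide sufficient evidence against H0.

t = -1.270, df = 28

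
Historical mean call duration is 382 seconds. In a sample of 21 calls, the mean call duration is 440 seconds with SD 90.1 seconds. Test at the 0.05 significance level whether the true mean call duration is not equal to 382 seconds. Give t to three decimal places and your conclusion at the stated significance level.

H0: μ = 382; H1: μ ≠ 382 (one-sample t-test, two-sided).
t = (x̄ − μ₀)/(s/√n) = (440 − 382)/(90.1/√21) = 2.950
df = n − 1 = 20
Two-sided p-value ≈ 0.008
Since p ≈ 0.008 < α = 0.05, reject H0; the data support H1.

t = 2.950; reject H0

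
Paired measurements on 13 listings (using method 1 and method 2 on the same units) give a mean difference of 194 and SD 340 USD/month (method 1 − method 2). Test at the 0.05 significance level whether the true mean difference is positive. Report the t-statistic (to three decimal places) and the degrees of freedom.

H0: μ_d = 0; H1: μ_d > 0 (paired t-test on the differences, right-tailed).
t = d̄/(s_d/√n) = 194/(340/√13) = 2.057
df = n − 1 = 12
p-value = P(T ≥ 2.057) ≈ 0.0310
Since p ≈ 0.0310 < α = 0.05, reject H0; the data support H1.

t = 2.057, df = 12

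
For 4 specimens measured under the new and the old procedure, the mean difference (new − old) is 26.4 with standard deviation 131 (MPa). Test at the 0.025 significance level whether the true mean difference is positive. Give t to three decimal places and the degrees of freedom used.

t = 0.403, df = 3

H0: μ_d = 0; H1: μ_d > 0 (paired t-test on the differences, right-tailed).
t = d̄/(s_d/√n) = 26.4/(131/√4) = 0.403
df = n − 1 = 3
p-value = P(T ≥ 0.403) ≈ 0.3570
Since p ≈ 0.3570 > α = 0.025, fail to reject H0; the evidence is not statistically significant.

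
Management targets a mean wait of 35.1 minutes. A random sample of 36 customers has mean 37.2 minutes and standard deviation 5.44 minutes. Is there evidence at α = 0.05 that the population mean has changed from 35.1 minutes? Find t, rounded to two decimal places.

H0: μ = 35.1; H1: μ ≠ 35.1 (one-sample t-test, two-sided).
t = (x̄ − μ₀)/(s/√n) = (37.2 − 35.1)/(5.44/√36) = 2.32
df = n − 1 = 35
Two-sided p-value ≈ 0.027
Since p ≈ 0.027 < α = 0.05, reject H0; the evidence is statistically significant.

2.32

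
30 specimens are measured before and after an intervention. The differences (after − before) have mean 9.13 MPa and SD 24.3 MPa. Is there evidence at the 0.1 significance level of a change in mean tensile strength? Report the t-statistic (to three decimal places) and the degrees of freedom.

H0: μ_d = 0; H1: μ_d ≠ 0 (paired t-test on the differences, two-sided).
t = d̄/(s_d/√n) = 9.13/(24.3/√30) = 2.058
df = n − 1 = 29
Two-sided p-value ≈ 0.049
Since p ≈ 0.049 < α = 0.1, reject H0; the data support H1.

t = 2.058, df = 29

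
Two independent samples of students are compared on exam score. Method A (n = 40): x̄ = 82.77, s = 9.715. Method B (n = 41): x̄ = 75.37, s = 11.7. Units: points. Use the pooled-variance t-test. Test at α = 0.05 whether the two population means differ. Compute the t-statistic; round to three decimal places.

Let group 1 = method A, group 2 = method B. H0: μ_1 = μ_2; H1: μ_1 ≠ μ_2 (two-sample pooled-variance t-test, two-sided).
s_p² = [(40−1)·9.715² + (41−1)·11.7²]/(40+41−2) = 115.905
t = (82.77 − 75.37)/√[115.905·(1/40 + 1/41)] = 3.093
df = n₁ + n₂ − 2 = 79
Two-sided p-value ≈ 0.003
Since p ≈ 0.003 < α = 0.05, reject H0; the evidence is statistically significant.

3.093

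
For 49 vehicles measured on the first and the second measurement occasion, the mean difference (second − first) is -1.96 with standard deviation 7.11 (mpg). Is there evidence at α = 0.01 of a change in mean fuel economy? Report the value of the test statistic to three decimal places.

H0: μ_d = 0; H1: μ_d ≠ 0 (paired t-test on the differences, two-sided).
t = d̄/(s_d/√n) = -1.96/(7.11/√49) = -1.930
df = n − 1 = 48
Two-sided p-value ≈ 0.0596
Since p ≈ 0.0596 > α = 0.01, fail to reject H0; the evidence is not statistically significant.

-1.930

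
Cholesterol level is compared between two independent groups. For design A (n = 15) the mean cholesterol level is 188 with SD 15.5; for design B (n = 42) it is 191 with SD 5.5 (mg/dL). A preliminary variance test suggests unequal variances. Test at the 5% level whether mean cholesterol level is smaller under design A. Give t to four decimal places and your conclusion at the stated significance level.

t = -0.7333; fail to reject H0

Let group 1 = design A, group 2 = design B. H0: μ_1 = μ_2; H1: μ_1 < μ_2 (Welch's two-sample t-test, left-tailed).
t = (x̄_1 − x̄_2)/√(s_1²/n_1 + s_2²/n_2) = (188 − 191)/√(15.5²/15 + 5.5²/42) = -0.7333
Welch–Satterthwaite df ≈ 15.28
p-value = P(T ≤ -0.7333) ≈ 0.237
Since p ≈ 0.237 > α = 0.05, fail to reject H0; the evidence is not statistically significant.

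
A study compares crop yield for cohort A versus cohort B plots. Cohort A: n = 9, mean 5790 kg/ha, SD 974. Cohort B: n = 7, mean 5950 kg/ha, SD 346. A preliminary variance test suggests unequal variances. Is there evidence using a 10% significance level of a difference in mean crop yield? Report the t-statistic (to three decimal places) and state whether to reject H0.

Let group 1 = cohort A, group 2 = cohort B. H0: μ_1 = μ_2; H1: μ_1 ≠ μ_2 (Welch's two-sample t-test, two-sided).
t = (x̄_1 − x̄_2)/√(s_1²/n_1 + s_2²/n_2) = (5790 − 5950)/√(974²/9 + 346²/7) = -0.457
Welch–Satterthwaite df ≈ 10.44
Two-sided p-value ≈ 0.6569
Since p ≈ 0.6569 > α = 0.1, fail to reject H0; the evidence is not statistically significant.

t = -0.457; fail to reject H0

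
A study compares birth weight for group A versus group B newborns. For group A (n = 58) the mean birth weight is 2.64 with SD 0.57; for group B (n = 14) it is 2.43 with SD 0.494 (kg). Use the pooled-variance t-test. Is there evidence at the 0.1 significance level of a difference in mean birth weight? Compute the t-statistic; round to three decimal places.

Let group 1 = group A, group 2 = group B. H0: μ_1 = μ_2; H1: μ_1 ≠ μ_2 (two-sample pooled-variance t-test, two-sided).
s_p² = [(58−1)·0.57² + (14−1)·0.494²]/(58+14−2) = 0.309882
t = (2.64 − 2.43)/√[0.309882·(1/58 + 1/14)] = 1.267
df = n₁ + n₂ − 2 = 70
Two-sided p-value ≈ 0.2094
Since p ≈ 0.2094 > α = 0.1, fail to reject H0; the evidence is not statistically significant.

1.267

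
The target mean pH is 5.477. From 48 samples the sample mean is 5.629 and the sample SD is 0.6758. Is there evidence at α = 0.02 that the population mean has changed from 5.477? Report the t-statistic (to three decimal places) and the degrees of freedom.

H0: μ = 5.477; H1: μ ≠ 5.477 (one-sample t-test, two-sided).
t = (x̄ − μ₀)/(s/√n) = (5.629 − 5.477)/(0.6758/√48) = 1.558
df = n − 1 = 47
Two-sided p-value ≈ 0.126
Since p ≈ 0.126 > α = 0.02, fail to reject H0; the evidence is not statistically significant.

t = 1.558, df = 47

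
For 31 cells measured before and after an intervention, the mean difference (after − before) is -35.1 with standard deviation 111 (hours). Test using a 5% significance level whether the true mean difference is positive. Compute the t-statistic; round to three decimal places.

-1.761

H0: μ_d = 0; H1: μ_d > 0 (paired t-test on the differences, right-tailed).
t = d̄/(s_d/√n) = -35.1/(111/√31) = -1.761
df = n − 1 = 30
p-value = P(T ≥ -1.761) ≈ 0.956
Since p ≈ 0.956 > α = 0.05, fail to reject H0; the evidence is not statistically significant.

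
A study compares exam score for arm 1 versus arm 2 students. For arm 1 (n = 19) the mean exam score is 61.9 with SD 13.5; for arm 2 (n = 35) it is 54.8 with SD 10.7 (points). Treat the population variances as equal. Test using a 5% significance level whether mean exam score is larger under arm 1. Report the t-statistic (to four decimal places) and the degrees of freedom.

t = 2.1214, df = 52

Let group 1 = arm 1, group 2 = arm 2. H0: μ_1 = μ_2; H1: μ_1 > μ_2 (two-sample pooled-variance t-test, right-tailed).
s_p² = [(19−1)·13.5² + (35−1)·10.7²]/(19+35−2) = 137.945
t = (61.9 − 54.8)/√[137.945·(1/19 + 1/35)] = 2.1214
df = n₁ + n₂ − 2 = 52
p-value = P(T ≥ 2.1214) ≈ 0.019
Since p ≈ 0.019 < α = 0.05, reject H0; the data support H1.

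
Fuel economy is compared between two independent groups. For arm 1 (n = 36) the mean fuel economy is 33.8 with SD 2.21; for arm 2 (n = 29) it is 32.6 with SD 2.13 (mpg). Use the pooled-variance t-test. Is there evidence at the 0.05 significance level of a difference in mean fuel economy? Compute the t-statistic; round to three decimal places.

Let group 1 = arm 1, group 2 = arm 2. H0: μ_1 = μ_2; H1: μ_1 ≠ μ_2 (two-sample pooled-variance t-test, two-sided).
s_p² = [(36−1)·2.21² + (29−1)·2.13²]/(36+29−2) = 4.72979
t = (33.8 − 32.6)/√[4.72979·(1/36 + 1/29)] = 2.211
df = n₁ + n₂ − 2 = 63
Two-sided p-value ≈ 0.0306
Since p ≈ 0.0306 < α = 0.05, reject H0; the data support H1.

2.211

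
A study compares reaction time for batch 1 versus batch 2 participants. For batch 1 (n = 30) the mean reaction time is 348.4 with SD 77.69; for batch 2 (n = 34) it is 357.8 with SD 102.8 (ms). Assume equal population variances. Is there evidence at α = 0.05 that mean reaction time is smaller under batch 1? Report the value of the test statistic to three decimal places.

-0.408

Let group 1 = batch 1, group 2 = batch 2. H0: μ_1 = μ_2; H1: μ_1 < μ_2 (two-sample pooled-variance t-test, left-tailed).
s_p² = [(30−1)·77.69² + (34−1)·102.8²]/(30+34−2) = 8447.98
t = (348.4 − 357.8)/√[8447.98·(1/30 + 1/34)] = -0.408
df = n₁ + n₂ − 2 = 62
p-value = P(T ≤ -0.408) ≈ 0.3422
Since p ≈ 0.3422 > α = 0.05, fail to reject H0; the data do not provide sufficient evidence against H0.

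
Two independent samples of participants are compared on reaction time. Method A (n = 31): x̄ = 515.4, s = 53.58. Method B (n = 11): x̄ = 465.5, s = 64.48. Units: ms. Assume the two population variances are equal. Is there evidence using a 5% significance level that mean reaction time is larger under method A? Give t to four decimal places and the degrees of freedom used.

Let group 1 = method A, group 2 = method B. H0: μ_1 = μ_2; H1: μ_1 > μ_2 (two-sample pooled-variance t-test, right-tailed).
s_p² = [(31−1)·53.58² + (11−1)·64.48²]/(31+11−2) = 3192.53
t = (515.4 − 465.5)/√[3192.53·(1/31 + 1/11)] = 2.5164
df = n₁ + n₂ − 2 = 40
p-value = P(T ≥ 2.5164) ≈ 0.0080
Since p ≈ 0.0080 < α = 0.05, reject H0; the evidence is statistically significant.

t = 2.5164, df = 40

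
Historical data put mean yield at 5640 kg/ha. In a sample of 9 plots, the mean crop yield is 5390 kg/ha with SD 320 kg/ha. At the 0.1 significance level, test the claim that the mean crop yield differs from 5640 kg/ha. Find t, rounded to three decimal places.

H0: μ = 5640; H1: μ ≠ 5640 (one-sample t-test, two-sided).
t = (x̄ − μ₀)/(s/√n) = (5390 − 5640)/(320/√9) = -2.344
df = n − 1 = 8
Two-sided p-value ≈ 0.047
Since p ≈ 0.047 < α = 0.1, reject H0; the evidence is statistically significant.

-2.344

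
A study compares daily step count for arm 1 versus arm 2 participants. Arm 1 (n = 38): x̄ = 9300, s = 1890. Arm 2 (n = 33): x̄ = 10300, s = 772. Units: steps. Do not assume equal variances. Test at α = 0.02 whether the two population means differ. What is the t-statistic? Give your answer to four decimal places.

-2.9872

Let group 1 = arm 1, group 2 = arm 2. H0: μ_1 = μ_2; H1: μ_1 ≠ μ_2 (Welch's two-sample t-test, two-sided).
t = (x̄_1 − x̄_2)/√(s_1²/n_1 + s_2²/n_2) = (9300 − 10300)/√(1890²/38 + 772²/33) = -2.9872
Welch–Satterthwaite df ≈ 50.43
Two-sided p-value ≈ 0.0043
Since p ≈ 0.0043 < α = 0.02, reject H0; the data support H1.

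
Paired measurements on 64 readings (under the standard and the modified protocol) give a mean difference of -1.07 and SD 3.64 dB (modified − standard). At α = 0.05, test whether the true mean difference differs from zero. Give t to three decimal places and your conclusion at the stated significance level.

H0: μ_d = 0; H1: μ_d ≠ 0 (paired t-test on the differences, two-sided).
t = d̄/(s_d/√n) = -1.07/(3.64/√64) = -2.352
df = n − 1 = 63
Two-sided p-value ≈ 0.0218
Since p ≈ 0.0218 < α = 0.05, reject H0; the data support H1.

t = -2.352; reject H0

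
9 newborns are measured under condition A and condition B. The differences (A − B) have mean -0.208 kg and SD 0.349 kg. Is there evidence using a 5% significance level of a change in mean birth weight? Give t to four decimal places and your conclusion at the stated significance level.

t = -1.7880; fail to reject H0

H0: μ_d = 0; H1: μ_d ≠ 0 (paired t-test on the differences, two-sided).
t = d̄/(s_d/√n) = -0.208/(0.349/√9) = -1.7880
df = n − 1 = 8
Two-sided p-value ≈ 0.1116
Since p ≈ 0.1116 > α = 0.05, fail to reject H0; the data do not provide sufficient evidence against H0.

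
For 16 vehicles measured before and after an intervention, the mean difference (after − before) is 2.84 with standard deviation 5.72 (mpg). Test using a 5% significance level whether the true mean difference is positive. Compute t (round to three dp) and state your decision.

t = 1.986; reject H0

H0: μ_d = 0; H1: μ_d > 0 (paired t-test on the differences, right-tailed).
t = d̄/(s_d/√n) = 2.84/(5.72/√16) = 1.986
df = n − 1 = 15
p-value = P(T ≥ 1.986) ≈ 0.0328
Since p ≈ 0.0328 < α = 0.05, reject H0; the data support H1.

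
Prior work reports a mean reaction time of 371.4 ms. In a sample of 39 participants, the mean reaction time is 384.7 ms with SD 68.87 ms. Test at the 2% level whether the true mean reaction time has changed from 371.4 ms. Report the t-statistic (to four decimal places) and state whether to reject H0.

t = 1.2060; fail to reject H0

H0: μ = 371.4; H1: μ ≠ 371.4 (one-sample t-test, two-sided).
t = (x̄ − μ₀)/(s/√n) = (384.7 − 371.4)/(68.87/√39) = 1.2060
df = n − 1 = 38
Two-sided p-value ≈ 0.2353
Since p ≈ 0.2353 > α = 0.02, fail to reject H0; the evidence is not statistically significant.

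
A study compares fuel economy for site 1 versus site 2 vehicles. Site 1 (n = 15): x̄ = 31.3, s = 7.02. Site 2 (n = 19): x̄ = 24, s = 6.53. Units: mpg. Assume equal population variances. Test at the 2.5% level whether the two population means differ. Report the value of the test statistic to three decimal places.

3.132

Let group 1 = site 1, group 2 = site 2. H0: μ_1 = μ_2; H1: μ_1 ≠ μ_2 (two-sample pooled-variance t-test, two-sided).
s_p² = [(15−1)·7.02² + (19−1)·6.53²]/(15+19−2) = 45.5457
t = (31.3 − 24)/√[45.5457·(1/15 + 1/19)] = 3.132
df = n₁ + n₂ − 2 = 32
Two-sided p-value ≈ 0.0037
Since p ≈ 0.0037 < α = 0.025, reject H0; the data support H1.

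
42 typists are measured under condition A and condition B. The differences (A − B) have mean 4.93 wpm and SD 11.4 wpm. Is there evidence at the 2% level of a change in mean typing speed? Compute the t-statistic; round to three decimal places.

H0: μ_d = 0; H1: μ_d ≠ 0 (paired t-test on the differences, two-sided).
t = d̄/(s_d/√n) = 4.93/(11.4/√42) = 2.803
df = n − 1 = 41
Two-sided p-value ≈ 0.008
Since p ≈ 0.008 < α = 0.02, reject H0; the data support H1.

2.803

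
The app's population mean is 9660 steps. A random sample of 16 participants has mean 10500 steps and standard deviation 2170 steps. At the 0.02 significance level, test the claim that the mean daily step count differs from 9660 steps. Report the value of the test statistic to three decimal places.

1.548

H0: μ = 9660; H1: μ ≠ 9660 (one-sample t-test, two-sided).
t = (x̄ − μ₀)/(s/√n) = (10500 − 9660)/(2170/√16) = 1.548
df = n − 1 = 15
Two-sided p-value ≈ 0.1424
Since p ≈ 0.1424 > α = 0.02, fail to reject H0; the data do not provide sufficient evidence against H0.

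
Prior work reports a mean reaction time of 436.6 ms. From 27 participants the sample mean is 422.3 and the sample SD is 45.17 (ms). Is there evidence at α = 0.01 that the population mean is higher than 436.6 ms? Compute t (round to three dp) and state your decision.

H0: μ = 436.6; H1: μ > 436.6 (one-sample t-test, right-tailed).
t = (x̄ − μ₀)/(s/√n) = (422.3 − 436.6)/(45.17/√27) = -1.645
df = n − 1 = 26
p-value = P(T ≥ -1.645) ≈ 0.9440
Since p ≈ 0.9440 > α = 0.01, fail to reject H0; the evidence is not statistically significant.

t = -1.645; fail to reject H0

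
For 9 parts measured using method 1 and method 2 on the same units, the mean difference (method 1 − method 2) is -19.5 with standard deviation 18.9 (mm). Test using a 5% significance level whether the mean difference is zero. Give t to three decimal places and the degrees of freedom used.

H0: μ_d = 0; H1: μ_d ≠ 0 (paired t-test on the differences, two-sided).
t = d̄/(s_d/√n) = -19.5/(18.9/√9) = -3.095
df = n − 1 = 8
Two-sided p-value ≈ 0.0148
Since p ≈ 0.0148 < α = 0.05, reject H0; the evidence is statistically significant.

t = -3.095, df = 8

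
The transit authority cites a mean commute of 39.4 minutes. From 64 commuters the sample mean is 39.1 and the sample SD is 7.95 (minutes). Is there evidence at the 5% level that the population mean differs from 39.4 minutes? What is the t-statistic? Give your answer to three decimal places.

-0.302

H0: μ = 39.4; H1: μ ≠ 39.4 (one-sample t-test, two-sided).
t = (x̄ − μ₀)/(s/√n) = (39.1 − 39.4)/(7.95/√64) = -0.302
df = n − 1 = 63
Two-sided p-value ≈ 0.764
Since p ≈ 0.764 > α = 0.05, fail to reject H0; the evidence is not statistically significant.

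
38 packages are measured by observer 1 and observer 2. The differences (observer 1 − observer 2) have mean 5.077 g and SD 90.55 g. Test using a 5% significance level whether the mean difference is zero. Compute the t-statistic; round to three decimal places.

0.346

H0: μ_d = 0; H1: μ_d ≠ 0 (paired t-test on the differences, two-sided).
t = d̄/(s_d/√n) = 5.077/(90.55/√38) = 0.346
df = n − 1 = 37
Two-sided p-value ≈ 0.7316
Since p ≈ 0.7316 > α = 0.05, fail to reject H0; the evidence is not statistically significant.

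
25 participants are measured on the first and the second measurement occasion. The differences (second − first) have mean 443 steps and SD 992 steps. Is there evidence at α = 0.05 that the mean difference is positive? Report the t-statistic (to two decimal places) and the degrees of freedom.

H0: μ_d = 0; H1: μ_d > 0 (paired t-test on the differences, right-tailed).
t = d̄/(s_d/√n) = 443/(992/√25) = 2.23
df = n − 1 = 24
p-value = P(T ≥ 2.23) ≈ 0.0176
Since p ≈ 0.0176 < α = 0.05, reject H0; the evidence is statistically significant.

t = 2.23, df = 24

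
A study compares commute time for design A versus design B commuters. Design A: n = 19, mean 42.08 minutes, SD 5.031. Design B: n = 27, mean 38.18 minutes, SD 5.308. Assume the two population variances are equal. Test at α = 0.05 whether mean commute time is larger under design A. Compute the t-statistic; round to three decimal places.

Let group 1 = design A, group 2 = design B. H0: μ_1 = μ_2; H1: μ_1 > μ_2 (two-sample pooled-variance t-test, right-tailed).
s_p² = [(19−1)·5.031² + (27−1)·5.308²]/(19+27−2) = 27.0033
t = (42.08 − 38.18)/√[27.0033·(1/19 + 1/27)] = 2.506
df = n₁ + n₂ − 2 = 44
p-value = P(T ≥ 2.506) ≈ 0.008
Since p ≈ 0.008 < α = 0.05, reject H0; the evidence is statistically significant.

2.506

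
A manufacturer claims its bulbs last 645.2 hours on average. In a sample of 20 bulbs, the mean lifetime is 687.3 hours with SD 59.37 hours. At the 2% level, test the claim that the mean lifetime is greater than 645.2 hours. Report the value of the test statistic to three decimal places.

H0: μ = 645.2; H1: μ > 645.2 (one-sample t-test, right-tailed).
t = (x̄ − μ₀)/(s/√n) = (687.3 − 645.2)/(59.37/√20) = 3.171
df = n − 1 = 19
p-value = P(T ≥ 3.171) ≈ 0.0025
Since p ≈ 0.0025 < α = 0.02, reject H0; the data support H1.

3.171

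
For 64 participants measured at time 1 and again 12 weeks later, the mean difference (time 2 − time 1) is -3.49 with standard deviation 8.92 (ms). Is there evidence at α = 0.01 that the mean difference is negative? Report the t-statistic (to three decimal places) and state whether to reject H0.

H0: μ_d = 0; H1: μ_d < 0 (paired t-test on the differences, left-tailed).
t = d̄/(s_d/√n) = -3.49/(8.92/√64) = -3.130
df = n − 1 = 63
p-value = P(T ≤ -3.130) ≈ 0.0013
Since p ≈ 0.0013 < α = 0.01, reject H0; the evidence is statistically significant.

t = -3.130; reject H0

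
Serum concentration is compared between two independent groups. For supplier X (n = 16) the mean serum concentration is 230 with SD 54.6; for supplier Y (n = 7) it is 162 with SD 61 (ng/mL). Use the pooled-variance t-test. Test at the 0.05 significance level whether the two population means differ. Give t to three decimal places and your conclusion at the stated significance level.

Let group 1 = supplier X, group 2 = supplier Y. H0: μ_1 = μ_2; H1: μ_1 ≠ μ_2 (two-sample pooled-variance t-test, two-sided).
s_p² = [(16−1)·54.6² + (7−1)·61²]/(16+7−2) = 3192.54
t = (230 − 162)/√[3192.54·(1/16 + 1/7)] = 2.656
df = n₁ + n₂ − 2 = 21
Two-sided p-value ≈ 0.015
Since p ≈ 0.015 < α = 0.05, reject H0; the data support H1.

t = 2.656; reject H0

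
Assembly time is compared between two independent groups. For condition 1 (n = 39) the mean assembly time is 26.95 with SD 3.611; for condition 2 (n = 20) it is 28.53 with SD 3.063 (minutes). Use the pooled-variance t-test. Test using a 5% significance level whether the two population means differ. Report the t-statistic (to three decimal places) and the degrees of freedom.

Let group 1 = condition 1, group 2 = condition 2. H0: μ_1 = μ_2; H1: μ_1 ≠ μ_2 (two-sample pooled-variance t-test, two-sided).
s_p² = [(39−1)·3.611² + (20−1)·3.063²]/(39+20−2) = 11.8202
t = (26.95 − 28.53)/√[11.8202·(1/39 + 1/20)] = -1.671
df = n₁ + n₂ − 2 = 57
Two-sided p-value ≈ 0.100
Since p ≈ 0.100 > α = 0.05, fail to reject H0; the evidence is not statistically significant.

t = -1.671, df = 57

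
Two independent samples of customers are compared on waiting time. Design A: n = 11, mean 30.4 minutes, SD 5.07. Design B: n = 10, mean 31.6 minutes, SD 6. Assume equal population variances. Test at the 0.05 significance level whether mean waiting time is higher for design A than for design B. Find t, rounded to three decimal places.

Let group 1 = design A, group 2 = design B. H0: μ_1 = μ_2; H1: μ_1 > μ_2 (two-sample pooled-variance t-test, right-tailed).
s_p² = [(11−1)·5.07² + (10−1)·6²]/(11+10−2) = 30.5815
t = (30.4 − 31.6)/√[30.5815·(1/11 + 1/10)] = -0.497
df = n₁ + n₂ − 2 = 19
p-value = P(T ≥ -0.497) ≈ 0.6874
Since p ≈ 0.6874 > α = 0.05, fail to reject H0; the data do not provide sufficient evidence against H0.

-0.497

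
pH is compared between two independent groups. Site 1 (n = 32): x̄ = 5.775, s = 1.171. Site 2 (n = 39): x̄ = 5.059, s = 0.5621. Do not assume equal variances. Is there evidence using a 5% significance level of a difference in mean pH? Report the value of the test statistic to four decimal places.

Let group 1 = site 1, group 2 = site 2. H0: μ_1 = μ_2; H1: μ_1 ≠ μ_2 (Welch's two-sample t-test, two-sided).
t = (x̄_1 − x̄_2)/√(s_1²/n_1 + s_2²/n_2) = (5.775 − 5.059)/√(1.171²/32 + 0.5621²/39) = 3.1720
Welch–Satterthwaite df ≈ 42.59
Two-sided p-value ≈ 0.0028
Since p ≈ 0.0028 < α = 0.05, reject H0; the evidence is statistically significant.

3.1720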